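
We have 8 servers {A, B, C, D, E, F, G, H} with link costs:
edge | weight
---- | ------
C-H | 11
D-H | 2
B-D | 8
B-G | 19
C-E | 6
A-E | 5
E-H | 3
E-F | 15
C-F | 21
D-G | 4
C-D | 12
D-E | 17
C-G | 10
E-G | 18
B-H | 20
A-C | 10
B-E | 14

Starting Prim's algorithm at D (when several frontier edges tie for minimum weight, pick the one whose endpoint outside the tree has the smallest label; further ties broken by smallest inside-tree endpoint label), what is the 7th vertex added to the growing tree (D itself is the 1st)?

Prim, starting at D.
Step 1: cheapest edge leaving the tree is D-H (2); add H.
Step 2: cheapest edge leaving the tree is E-H (3); add E.
Step 3: cheapest edge leaving the tree is D-G (4); add G.
Step 4: cheapest edge leaving the tree is A-E (5); add A.
Step 5: cheapest edge leaving the tree is C-E (6); add C.
Step 6: cheapest edge leaving the tree is B-D (8); add B.
Step 7: cheapest edge leaving the tree is E-F (15); add F.
Vertex order: D, H, E, G, A, C, B, F. The 7th vertex is B.

B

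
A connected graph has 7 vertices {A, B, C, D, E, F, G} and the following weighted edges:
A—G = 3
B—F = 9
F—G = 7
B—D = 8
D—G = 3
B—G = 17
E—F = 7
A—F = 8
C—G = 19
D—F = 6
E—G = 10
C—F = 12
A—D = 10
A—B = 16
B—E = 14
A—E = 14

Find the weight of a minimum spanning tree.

39

Grow the tree from A using Prim:
Step 1: cheapest edge leaving the tree is A—G (3); add G.
Step 2: cheapest edge leaving the tree is D—G (3); add D.
Step 3: cheapest edge leaving the tree is D—F (6); add F.
Step 4: cheapest edge leaving the tree is E—F (7); add E.
Step 5: cheapest edge leaving the tree is B—D (8); add B.
Step 6: cheapest edge leaving the tree is C—F (12); add C.
MST edges: A—G, D—G, D—F, E—F, B—D, C—F; total weight 3+3+6+7+8+12 = 39.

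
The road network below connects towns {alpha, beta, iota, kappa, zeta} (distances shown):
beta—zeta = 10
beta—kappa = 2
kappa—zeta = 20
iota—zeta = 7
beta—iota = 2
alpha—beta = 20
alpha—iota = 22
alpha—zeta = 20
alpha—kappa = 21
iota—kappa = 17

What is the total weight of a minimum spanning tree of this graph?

31

Sort edges by weight, then run Kruskal:
beta—iota (2): add — endpoints in different components.
beta—kappa (2): add — endpoints in different components.
iota—zeta (7): add — endpoints in different components.
beta—zeta (10): skip — beta and zeta already connected.
iota—kappa (17): skip — kappa and iota already connected.
alpha—beta (20): add — endpoints in different components.
MST edges: beta—iota, beta—kappa, iota—zeta, alpha—beta; total weight 2+2+7+20 = 31.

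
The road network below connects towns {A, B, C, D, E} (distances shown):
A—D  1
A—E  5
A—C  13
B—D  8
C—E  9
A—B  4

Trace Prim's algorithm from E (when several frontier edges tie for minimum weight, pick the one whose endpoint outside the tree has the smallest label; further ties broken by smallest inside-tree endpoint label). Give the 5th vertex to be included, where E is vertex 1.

C

Prim's algorithm from E:
Step 1: cheapest edge leaving the tree is A—E (5); add A.
Step 2: cheapest edge leaving the tree is A—D (1); add D.
Step 3: cheapest edge leaving the tree is A—B (4); add B.
Step 4: cheapest edge leaving the tree is C—E (9); add C.
Vertex order: E, A, D, B, C. The 5th vertex is C.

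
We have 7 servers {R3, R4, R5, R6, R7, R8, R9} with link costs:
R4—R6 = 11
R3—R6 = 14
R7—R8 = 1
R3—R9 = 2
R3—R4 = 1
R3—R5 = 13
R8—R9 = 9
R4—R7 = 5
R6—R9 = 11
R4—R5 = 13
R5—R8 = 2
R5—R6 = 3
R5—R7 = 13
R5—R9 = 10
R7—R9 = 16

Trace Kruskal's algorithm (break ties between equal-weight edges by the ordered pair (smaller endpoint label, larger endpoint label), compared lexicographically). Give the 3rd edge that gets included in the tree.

Kruskal: consider edges lightest-first.
R3—R4 (1): add — endpoints in different components.
R7—R8 (1): add — endpoints in different components.
R3—R9 (2): add — endpoints in different components.
R5—R8 (2): add — endpoints in different components.
R5—R6 (3): add — endpoints in different components.
R4—R7 (5): add — endpoints in different components.
The 3rd edge added is R3—R9.

R3-R9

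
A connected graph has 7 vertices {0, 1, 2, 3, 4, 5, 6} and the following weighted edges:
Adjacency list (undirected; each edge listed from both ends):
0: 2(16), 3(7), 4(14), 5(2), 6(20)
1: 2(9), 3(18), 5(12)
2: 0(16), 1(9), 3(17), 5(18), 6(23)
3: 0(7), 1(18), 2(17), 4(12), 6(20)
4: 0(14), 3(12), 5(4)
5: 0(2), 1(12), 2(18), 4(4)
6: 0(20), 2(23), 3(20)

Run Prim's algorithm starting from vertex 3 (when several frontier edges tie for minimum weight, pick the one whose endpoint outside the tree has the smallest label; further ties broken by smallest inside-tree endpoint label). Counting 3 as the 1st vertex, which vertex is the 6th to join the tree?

2

Prim, starting at 3.
Step 1: cheapest edge leaving the tree is 0 3 (7); add 0.
Step 2: cheapest edge leaving the tree is 0 5 (2); add 5.
Step 3: cheapest edge leaving the tree is 4 5 (4); add 4.
Step 4: cheapest edge leaving the tree is 1 5 (12); add 1.
Step 5: cheapest edge leaving the tree is 1 2 (9); add 2.
Step 6: cheapest edge leaving the tree is 0 6 (20); add 6.
Vertex order: 3, 0, 5, 4, 1, 2, 6. The 6th vertex is 2.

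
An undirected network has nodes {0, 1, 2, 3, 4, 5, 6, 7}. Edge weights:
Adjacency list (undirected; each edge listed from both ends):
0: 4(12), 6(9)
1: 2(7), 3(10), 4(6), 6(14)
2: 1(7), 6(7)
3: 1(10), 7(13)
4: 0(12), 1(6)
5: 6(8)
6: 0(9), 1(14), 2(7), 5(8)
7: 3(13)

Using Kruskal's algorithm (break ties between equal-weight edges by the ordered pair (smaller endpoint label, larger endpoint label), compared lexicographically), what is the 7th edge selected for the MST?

3-7

Kruskal: consider edges lightest-first.
1–4 (6): add — endpoints in different components.
1–2 (7): add — endpoints in different components.
2–6 (7): add — endpoints in different components.
5–6 (8): add — endpoints in different components.
0–6 (9): add — endpoints in different components.
1–3 (10): add — endpoints in different components.
0–4 (12): skip — 0 and 4 already connected.
3–7 (13): add — endpoints in different components.
The 7th edge added is 3–7.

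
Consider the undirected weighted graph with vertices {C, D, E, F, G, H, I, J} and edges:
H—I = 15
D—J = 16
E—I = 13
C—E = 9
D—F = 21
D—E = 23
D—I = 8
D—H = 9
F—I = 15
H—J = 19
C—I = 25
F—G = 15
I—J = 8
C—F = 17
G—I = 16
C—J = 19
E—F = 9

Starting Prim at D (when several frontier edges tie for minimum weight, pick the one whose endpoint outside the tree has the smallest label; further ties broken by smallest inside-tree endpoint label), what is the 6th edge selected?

E-F

Prim's algorithm from D:
Step 1: cheapest edge leaving the tree is D—I (8); add I.
Step 2: cheapest edge leaving the tree is I—J (8); add J.
Step 3: cheapest edge leaving the tree is D—H (9); add H.
Step 4: cheapest edge leaving the tree is E—I (13); add E.
Step 5: cheapest edge leaving the tree is C—E (9); add C.
Step 6: cheapest edge leaving the tree is E—F (9); add F.
Step 7: cheapest edge leaving the tree is F—G (15); add G.
The 6th edge added is E—F.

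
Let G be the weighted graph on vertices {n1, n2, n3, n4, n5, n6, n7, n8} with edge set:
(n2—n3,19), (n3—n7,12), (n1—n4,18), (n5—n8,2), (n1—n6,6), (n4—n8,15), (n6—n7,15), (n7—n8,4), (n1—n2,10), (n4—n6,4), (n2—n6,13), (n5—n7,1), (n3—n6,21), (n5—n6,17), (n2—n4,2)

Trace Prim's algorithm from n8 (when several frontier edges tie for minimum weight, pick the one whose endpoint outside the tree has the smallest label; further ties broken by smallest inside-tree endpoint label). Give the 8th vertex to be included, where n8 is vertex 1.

n1

Grow the tree from n8 using Prim:
Step 1: cheapest edge leaving the tree is n5—n8 (2); add n5.
Step 2: cheapest edge leaving the tree is n5—n7 (1); add n7.
Step 3: cheapest edge leaving the tree is n3—n7 (12); add n3.
Step 4: cheapest edge leaving the tree is n4—n8 (15); add n4.
Step 5: cheapest edge leaving the tree is n2—n4 (2); add n2.
Step 6: cheapest edge leaving the tree is n4—n6 (4); add n6.
Step 7: cheapest edge leaving the tree is n1—n6 (6); add n1.
Vertex order: n8, n5, n7, n3, n4, n2, n6, n1. The 8th vertex is n1.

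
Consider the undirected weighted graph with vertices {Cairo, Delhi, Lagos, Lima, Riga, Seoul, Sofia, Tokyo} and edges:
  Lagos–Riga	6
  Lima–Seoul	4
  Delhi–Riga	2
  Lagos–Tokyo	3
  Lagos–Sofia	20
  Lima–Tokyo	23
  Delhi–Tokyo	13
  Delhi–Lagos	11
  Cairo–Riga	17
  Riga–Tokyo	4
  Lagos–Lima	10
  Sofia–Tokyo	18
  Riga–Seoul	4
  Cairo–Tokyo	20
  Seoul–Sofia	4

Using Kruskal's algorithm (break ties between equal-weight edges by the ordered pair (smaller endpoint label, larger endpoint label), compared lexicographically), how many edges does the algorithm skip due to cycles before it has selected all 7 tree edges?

Sort edges by weight, then run Kruskal:
Delhi–Riga (2): add — endpoints in different components.
Lagos–Tokyo (3): add — endpoints in different components.
Lima–Seoul (4): add — endpoints in different components.
Riga–Seoul (4): add — endpoints in different components.
Riga–Tokyo (4): add — endpoints in different components.
Seoul–Sofia (4): add — endpoints in different components.
Lagos–Riga (6): skip — Riga and Lagos already connected.
Lagos–Lima (10): skip — Lagos and Lima already connected.
Delhi–Lagos (11): skip — Lagos and Delhi already connected.
Delhi–Tokyo (13): skip — Tokyo and Delhi already connected.
Cairo–Riga (17): add — endpoints in different components.
Edges rejected before the tree was complete: 4.

4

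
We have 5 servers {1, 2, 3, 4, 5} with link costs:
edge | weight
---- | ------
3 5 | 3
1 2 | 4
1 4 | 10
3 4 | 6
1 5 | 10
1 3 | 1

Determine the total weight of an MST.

Kruskal: consider edges lightest-first.
1 3 (1): add — endpoints in different components.
3 5 (3): add — endpoints in different components.
1 2 (4): add — endpoints in different components.
3 4 (6): add — endpoints in different components.
MST edges: 1 3, 3 5, 1 2, 3 4; total weight 1+3+4+6 = 14.

14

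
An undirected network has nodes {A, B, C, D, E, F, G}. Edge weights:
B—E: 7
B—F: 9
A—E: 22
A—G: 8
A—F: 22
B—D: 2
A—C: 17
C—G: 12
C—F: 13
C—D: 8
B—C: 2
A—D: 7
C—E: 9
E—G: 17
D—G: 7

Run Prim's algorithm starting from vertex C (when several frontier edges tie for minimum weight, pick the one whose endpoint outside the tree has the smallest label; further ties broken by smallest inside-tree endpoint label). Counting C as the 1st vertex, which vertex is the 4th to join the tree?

Grow the tree from C using Prim:
Step 1: cheapest edge leaving the tree is B—C (2); add B.
Step 2: cheapest edge leaving the tree is B—D (2); add D.
Step 3: cheapest edge leaving the tree is A—D (7); add A.
Step 4: cheapest edge leaving the tree is B—E (7); add E.
Step 5: cheapest edge leaving the tree is D—G (7); add G.
Step 6: cheapest edge leaving the tree is B—F (9); add F.
Vertex order: C, B, D, A, E, G, F. The 4th vertex is A.

A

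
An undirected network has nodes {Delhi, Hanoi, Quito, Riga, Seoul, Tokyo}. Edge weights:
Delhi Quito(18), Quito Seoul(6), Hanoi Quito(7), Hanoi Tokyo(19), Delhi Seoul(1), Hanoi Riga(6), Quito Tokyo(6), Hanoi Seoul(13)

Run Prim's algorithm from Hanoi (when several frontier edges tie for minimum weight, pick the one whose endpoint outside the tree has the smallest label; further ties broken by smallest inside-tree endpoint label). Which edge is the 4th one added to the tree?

Grow the tree from Hanoi using Prim:
Step 1: cheapest edge leaving the tree is Hanoi Riga (6); add Riga.
Step 2: cheapest edge leaving the tree is Hanoi Quito (7); add Quito.
Step 3: cheapest edge leaving the tree is Quito Seoul (6); add Seoul.
Step 4: cheapest edge leaving the tree is Delhi Seoul (1); add Delhi.
Step 5: cheapest edge leaving the tree is Quito Tokyo (6); add Tokyo.
The 4th edge added is Delhi Seoul.

Delhi-Seoul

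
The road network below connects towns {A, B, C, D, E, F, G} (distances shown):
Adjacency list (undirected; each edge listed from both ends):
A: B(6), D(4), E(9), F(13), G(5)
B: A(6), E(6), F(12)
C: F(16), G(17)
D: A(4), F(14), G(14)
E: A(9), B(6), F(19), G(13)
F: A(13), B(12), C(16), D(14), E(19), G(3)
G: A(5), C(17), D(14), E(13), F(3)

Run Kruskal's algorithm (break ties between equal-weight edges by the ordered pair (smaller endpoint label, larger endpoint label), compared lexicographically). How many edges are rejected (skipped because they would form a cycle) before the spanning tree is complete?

6

Sort edges by weight, then run Kruskal:
F–G (3): add — endpoints in different components.
A–D (4): add — endpoints in different components.
A–G (5): add — endpoints in different components.
A–B (6): add — endpoints in different components.
B–E (6): add — endpoints in different components.
A–E (9): skip — A and E already connected.
B–F (12): skip — B and F already connected.
A–F (13): skip — A and F already connected.
E–G (13): skip — E and G already connected.
D–F (14): skip — D and F already connected.
D–G (14): skip — D and G already connected.
C–F (16): add — endpoints in different components.
Edges rejected before the tree was complete: 6.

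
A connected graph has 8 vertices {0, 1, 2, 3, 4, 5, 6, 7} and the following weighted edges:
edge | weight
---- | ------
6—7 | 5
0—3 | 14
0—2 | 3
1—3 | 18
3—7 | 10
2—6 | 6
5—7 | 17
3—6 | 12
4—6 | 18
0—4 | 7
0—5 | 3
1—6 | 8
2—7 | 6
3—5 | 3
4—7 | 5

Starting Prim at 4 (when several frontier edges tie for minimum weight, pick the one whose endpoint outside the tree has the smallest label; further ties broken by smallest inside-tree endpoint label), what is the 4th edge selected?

Prim, starting at 4.
Step 1: cheapest edge leaving the tree is 4—7 (5); add 7.
Step 2: cheapest edge leaving the tree is 6—7 (5); add 6.
Step 3: cheapest edge leaving the tree is 2—6 (6); add 2.
Step 4: cheapest edge leaving the tree is 0—2 (3); add 0.
Step 5: cheapest edge leaving the tree is 0—5 (3); add 5.
Step 6: cheapest edge leaving the tree is 3—5 (3); add 3.
Step 7: cheapest edge leaving the tree is 1—6 (8); add 1.
The 4th edge added is 0—2.

0-2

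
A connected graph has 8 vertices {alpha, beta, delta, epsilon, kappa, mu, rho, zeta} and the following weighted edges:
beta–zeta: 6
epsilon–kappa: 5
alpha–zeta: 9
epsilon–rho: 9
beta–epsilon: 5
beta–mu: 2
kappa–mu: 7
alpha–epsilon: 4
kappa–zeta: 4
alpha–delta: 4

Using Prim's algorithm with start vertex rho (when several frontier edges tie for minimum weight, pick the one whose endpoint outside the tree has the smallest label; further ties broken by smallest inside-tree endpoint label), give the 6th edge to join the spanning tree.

Prim's algorithm from rho:
Step 1: cheapest edge leaving the tree is epsilon–rho (9); add epsilon.
Step 2: cheapest edge leaving the tree is alpha–epsilon (4); add alpha.
Step 3: cheapest edge leaving the tree is alpha–delta (4); add delta.
Step 4: cheapest edge leaving the tree is beta–epsilon (5); add beta.
Step 5: cheapest edge leaving the tree is beta–mu (2); add mu.
Step 6: cheapest edge leaving the tree is epsilon–kappa (5); add kappa.
Step 7: cheapest edge leaving the tree is kappa–zeta (4); add zeta.
The 6th edge added is epsilon–kappa.

epsilon-kappa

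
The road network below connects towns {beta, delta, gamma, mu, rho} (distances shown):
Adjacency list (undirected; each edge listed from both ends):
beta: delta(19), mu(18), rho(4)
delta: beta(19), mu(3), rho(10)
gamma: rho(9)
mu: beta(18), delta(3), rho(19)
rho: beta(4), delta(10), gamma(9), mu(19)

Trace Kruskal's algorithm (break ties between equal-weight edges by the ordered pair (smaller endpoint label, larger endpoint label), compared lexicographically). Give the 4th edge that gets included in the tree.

delta-rho

Kruskal's algorithm — process edges by increasing weight (ties by edge label):
delta-mu (3): add — endpoints in different components.
beta-rho (4): add — endpoints in different components.
gamma-rho (9): add — endpoints in different components.
delta-rho (10): add — endpoints in different components.
The 4th edge added is delta-rho.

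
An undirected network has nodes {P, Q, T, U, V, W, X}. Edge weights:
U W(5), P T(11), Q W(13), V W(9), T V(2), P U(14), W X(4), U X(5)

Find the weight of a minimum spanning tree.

Kruskal: consider edges lightest-first.
T V (2): add. Components now {Q} {X} {U} {T,V} {P} {W}
W X (4): add. Components now {Q} {W,X} {U} {T,V} {P}
U W (5): add. Components now {Q} {U,W,X} {T,V} {P}
U X (5): skip — X and U already connected.
V W (9): add. Components now {Q} {T,U,V,W,X} {P}
P T (11): add. Components now {Q} {P,T,U,V,W,X}
Q W (13): add. Components now {P,Q,T,U,V,W,X}
MST edges: T V, W X, U W, V W, P T, Q W; total weight 2+4+5+9+11+13 = 44.

44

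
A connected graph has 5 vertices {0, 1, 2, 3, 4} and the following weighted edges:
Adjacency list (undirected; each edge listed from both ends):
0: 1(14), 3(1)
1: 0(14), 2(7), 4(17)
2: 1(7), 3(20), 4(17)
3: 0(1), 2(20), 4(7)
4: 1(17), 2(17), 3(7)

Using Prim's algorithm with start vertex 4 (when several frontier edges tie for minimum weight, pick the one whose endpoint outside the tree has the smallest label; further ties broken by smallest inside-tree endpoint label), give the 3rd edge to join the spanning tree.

Grow the tree from 4 using Prim:
Step 1: cheapest edge leaving the tree is 3 4 (7); add 3.
Step 2: cheapest edge leaving the tree is 0 3 (1); add 0.
Step 3: cheapest edge leaving the tree is 0 1 (14); add 1.
Step 4: cheapest edge leaving the tree is 1 2 (7); add 2.
The 3rd edge added is 0 1.

0-1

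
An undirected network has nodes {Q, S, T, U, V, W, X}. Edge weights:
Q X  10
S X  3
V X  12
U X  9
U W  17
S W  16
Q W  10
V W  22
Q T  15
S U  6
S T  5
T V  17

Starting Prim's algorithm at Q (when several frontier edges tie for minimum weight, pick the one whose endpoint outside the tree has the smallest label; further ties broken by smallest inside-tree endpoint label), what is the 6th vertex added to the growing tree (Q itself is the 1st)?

Prim's algorithm from Q:
Step 1: frontier [Q W 10, Q X 10, Q T 15] → take Q W (10); add W.
Step 2: frontier [Q X 10, Q T 15, S W 16, U W 17, V W 22] → take Q X (10); add X.
Step 3: frontier [Q T 15, S W 16, U W 17, V W 22, S X 3, U X 9, V X 12] → take S X (3); add S.
Step 4: frontier [Q T 15, S T 5, S U 6, U W 17, V W 22, U X 9, V X 12] → take S T (5); add T.
Step 5: frontier [S U 6, T V 17, U W 17, V W 22, U X 9, V X 12] → take S U (6); add U.
Step 6: frontier [T V 17, V W 22, V X 12] → take V X (12); add V.
Vertex order: Q, W, X, S, T, U, V. The 6th vertex is U.

U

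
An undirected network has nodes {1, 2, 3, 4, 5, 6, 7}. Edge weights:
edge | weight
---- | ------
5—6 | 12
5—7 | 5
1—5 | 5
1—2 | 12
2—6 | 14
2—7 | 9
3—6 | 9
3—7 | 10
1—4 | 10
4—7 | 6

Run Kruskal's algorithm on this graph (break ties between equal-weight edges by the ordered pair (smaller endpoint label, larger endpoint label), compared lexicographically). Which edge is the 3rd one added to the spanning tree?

4-7

Sort edges by weight, then run Kruskal:
1—5 (5): add — endpoints in different components.
5—7 (5): add — endpoints in different components.
4—7 (6): add — endpoints in different components.
2—7 (9): add — endpoints in different components.
3—6 (9): add — endpoints in different components.
1—4 (10): skip — 1 and 4 already connected.
3—7 (10): add — endpoints in different components.
The 3rd edge added is 4—7.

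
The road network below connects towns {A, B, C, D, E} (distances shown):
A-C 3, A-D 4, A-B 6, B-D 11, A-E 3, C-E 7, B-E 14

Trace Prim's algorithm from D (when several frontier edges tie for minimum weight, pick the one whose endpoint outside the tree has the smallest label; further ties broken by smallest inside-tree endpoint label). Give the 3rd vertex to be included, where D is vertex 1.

C

Grow the tree from D using Prim:
Step 1: frontier [A-D 4, B-D 11] → take A-D (4); add A.
Step 2: frontier [A-C 3, A-E 3, A-B 6, B-D 11] → take A-C (3); add C.
Step 3: frontier [A-E 3, A-B 6, C-E 7, B-D 11] → take A-E (3); add E.
Step 4: frontier [A-B 6, B-D 11, B-E 14] → take A-B (6); add B.
Vertex order: D, A, C, E, B. The 3rd vertex is C.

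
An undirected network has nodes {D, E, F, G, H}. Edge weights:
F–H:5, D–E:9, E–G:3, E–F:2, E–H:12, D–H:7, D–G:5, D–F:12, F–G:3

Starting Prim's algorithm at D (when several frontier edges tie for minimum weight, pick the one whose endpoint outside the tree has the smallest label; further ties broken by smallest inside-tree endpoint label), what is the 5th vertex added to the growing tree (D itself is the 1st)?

H

Prim, starting at D.
Step 1: frontier [D–G 5, D–H 7, D–E 9, D–F 12] → take D–G (5); add G.
Step 2: frontier [D–H 7, D–E 9, D–F 12, E–G 3, F–G 3] → take E–G (3); add E.
Step 3: frontier [D–H 7, D–F 12, E–F 2, E–H 12, F–G 3] → take E–F (2); add F.
Step 4: frontier [D–H 7, E–H 12, F–H 5] → take F–H (5); add H.
Vertex order: D, G, E, F, H. The 5th vertex is H.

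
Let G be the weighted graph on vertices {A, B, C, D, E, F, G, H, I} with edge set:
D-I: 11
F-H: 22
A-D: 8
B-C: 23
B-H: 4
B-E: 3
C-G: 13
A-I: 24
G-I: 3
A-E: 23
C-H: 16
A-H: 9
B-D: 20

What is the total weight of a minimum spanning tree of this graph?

Prim's algorithm from I:
Step 1: cheapest edge leaving the tree is G-I (3); add G.
Step 2: cheapest edge leaving the tree is D-I (11); add D.
Step 3: cheapest edge leaving the tree is A-D (8); add A.
Step 4: cheapest edge leaving the tree is A-H (9); add H.
Step 5: cheapest edge leaving the tree is B-H (4); add B.
Step 6: cheapest edge leaving the tree is B-E (3); add E.
Step 7: cheapest edge leaving the tree is C-G (13); add C.
Step 8: cheapest edge leaving the tree is F-H (22); add F.
MST edges: G-I, D-I, A-D, A-H, B-H, B-E, C-G, F-H; total weight 3+11+8+9+4+3+13+22 = 73.

73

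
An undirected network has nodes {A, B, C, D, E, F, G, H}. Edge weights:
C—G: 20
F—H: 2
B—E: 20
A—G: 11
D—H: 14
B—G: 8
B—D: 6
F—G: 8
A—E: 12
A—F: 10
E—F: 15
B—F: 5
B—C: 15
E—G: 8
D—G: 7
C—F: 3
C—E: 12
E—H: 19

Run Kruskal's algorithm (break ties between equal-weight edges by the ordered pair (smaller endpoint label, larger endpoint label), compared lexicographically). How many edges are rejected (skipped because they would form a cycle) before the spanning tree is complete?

2

Sort edges by weight, then run Kruskal:
F—H (2): add — endpoints in different components.
C—F (3): add — endpoints in different components.
B—F (5): add — endpoints in different components.
B—D (6): add — endpoints in different components.
D—G (7): add — endpoints in different components.
B—G (8): skip — B and G already connected.
E—G (8): add — endpoints in different components.
F—G (8): skip — F and G already connected.
A—F (10): add — endpoints in different components.
Edges rejected before the tree was complete: 2.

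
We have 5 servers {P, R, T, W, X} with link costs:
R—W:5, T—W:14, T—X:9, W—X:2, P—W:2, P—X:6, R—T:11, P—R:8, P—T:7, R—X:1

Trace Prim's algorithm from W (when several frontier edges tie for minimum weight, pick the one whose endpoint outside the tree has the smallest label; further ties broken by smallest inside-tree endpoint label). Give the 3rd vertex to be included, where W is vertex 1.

Prim, starting at W.
Step 1: cheapest edge leaving the tree is P—W (2); add P.
Step 2: cheapest edge leaving the tree is W—X (2); add X.
Step 3: cheapest edge leaving the tree is R—X (1); add R.
Step 4: cheapest edge leaving the tree is P—T (7); add T.
Vertex order: W, P, X, R, T. The 3rd vertex is X.

X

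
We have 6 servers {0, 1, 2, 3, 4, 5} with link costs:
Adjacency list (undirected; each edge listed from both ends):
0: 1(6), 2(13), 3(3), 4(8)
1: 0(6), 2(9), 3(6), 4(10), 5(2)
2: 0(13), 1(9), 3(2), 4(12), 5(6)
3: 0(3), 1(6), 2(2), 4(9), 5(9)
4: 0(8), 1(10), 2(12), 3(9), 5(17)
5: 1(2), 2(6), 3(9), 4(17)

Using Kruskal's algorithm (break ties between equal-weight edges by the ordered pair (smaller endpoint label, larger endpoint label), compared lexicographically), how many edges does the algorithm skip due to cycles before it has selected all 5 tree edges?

2

Sort edges by weight, then run Kruskal:
1-5 (2): add — endpoints in different components.
2-3 (2): add — endpoints in different components.
0-3 (3): add — endpoints in different components.
0-1 (6): add — endpoints in different components.
1-3 (6): skip — 1 and 3 already connected.
2-5 (6): skip — 2 and 5 already connected.
0-4 (8): add — endpoints in different components.
Edges rejected before the tree was complete: 2.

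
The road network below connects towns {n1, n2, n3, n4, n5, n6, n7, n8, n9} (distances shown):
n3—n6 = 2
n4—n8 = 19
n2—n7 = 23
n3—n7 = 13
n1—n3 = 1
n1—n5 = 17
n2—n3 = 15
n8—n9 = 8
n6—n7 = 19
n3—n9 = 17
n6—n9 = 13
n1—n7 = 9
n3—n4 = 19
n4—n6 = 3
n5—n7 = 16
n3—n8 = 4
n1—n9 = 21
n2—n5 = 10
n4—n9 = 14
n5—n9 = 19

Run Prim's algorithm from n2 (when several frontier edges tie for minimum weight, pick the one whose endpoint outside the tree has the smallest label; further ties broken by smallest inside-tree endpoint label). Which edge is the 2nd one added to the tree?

n2-n3

Prim's algorithm from n2:
Step 1: cheapest edge leaving the tree is n2—n5 (10); add n5.
Step 2: cheapest edge leaving the tree is n2—n3 (15); add n3.
Step 3: cheapest edge leaving the tree is n1—n3 (1); add n1.
Step 4: cheapest edge leaving the tree is n3—n6 (2); add n6.
Step 5: cheapest edge leaving the tree is n4—n6 (3); add n4.
Step 6: cheapest edge leaving the tree is n3—n8 (4); add n8.
Step 7: cheapest edge leaving the tree is n8—n9 (8); add n9.
Step 8: cheapest edge leaving the tree is n1—n7 (9); add n7.
The 2nd edge added is n2—n3.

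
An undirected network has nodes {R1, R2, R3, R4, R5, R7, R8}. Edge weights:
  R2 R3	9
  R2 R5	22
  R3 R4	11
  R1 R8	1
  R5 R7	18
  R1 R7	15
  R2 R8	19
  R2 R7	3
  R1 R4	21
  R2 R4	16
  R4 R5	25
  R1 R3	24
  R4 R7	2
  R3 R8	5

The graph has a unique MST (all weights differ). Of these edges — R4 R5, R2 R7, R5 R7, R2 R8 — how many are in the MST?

2

Kruskal: consider edges lightest-first.
R1 R8 (1): add. Components now {R5} {R3} {R7} {R1,R8} {R2} {R4}
R4 R7 (2): add. Components now {R5} {R3} {R4,R7} {R1,R8} {R2}
R2 R7 (3): add. Components now {R5} {R3} {R2,R4,R7} {R1,R8}
R3 R8 (5): add. Components now {R5} {R1,R3,R8} {R2,R4,R7}
R2 R3 (9): add. Components now {R5} {R1,R2,R3,R4,R7,R8}
R3 R4 (11): skip — R3 and R4 already connected.
R1 R7 (15): skip — R7 and R1 already connected.
R2 R4 (16): skip — R2 and R4 already connected.
R5 R7 (18): add. Components now {R1,R2,R3,R4,R5,R7,R8}
MST edge set: {R1 R8, R4 R7, R2 R7, R3 R8, R2 R3, R5 R7}.
Of the listed edges, {R2 R7, R5 R7} are in the MST → 2.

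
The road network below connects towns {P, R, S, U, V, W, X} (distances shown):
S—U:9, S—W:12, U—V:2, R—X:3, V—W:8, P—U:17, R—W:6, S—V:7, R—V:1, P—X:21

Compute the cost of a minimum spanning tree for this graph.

Kruskal's algorithm — process edges by increasing weight (ties by edge label):
R—V (1): add — endpoints in different components.
U—V (2): add — endpoints in different components.
R—X (3): add — endpoints in different components.
R—W (6): add — endpoints in different components.
S—V (7): add — endpoints in different components.
V—W (8): skip — V and W already connected.
S—U (9): skip — S and U already connected.
S—W (12): skip — S and W already connected.
P—U (17): add — endpoints in different components.
MST edges: R—V, U—V, R—X, R—W, S—V, P—U; total weight 1+2+3+6+7+17 = 36.

36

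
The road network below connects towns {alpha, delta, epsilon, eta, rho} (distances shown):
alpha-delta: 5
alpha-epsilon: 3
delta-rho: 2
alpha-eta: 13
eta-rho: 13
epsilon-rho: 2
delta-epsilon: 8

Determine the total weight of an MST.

Prim's algorithm from rho:
Step 1: cheapest edge leaving the tree is delta-rho (2); add delta.
Step 2: cheapest edge leaving the tree is epsilon-rho (2); add epsilon.
Step 3: cheapest edge leaving the tree is alpha-epsilon (3); add alpha.
Step 4: cheapest edge leaving the tree is alpha-eta (13); add eta.
MST edges: delta-rho, epsilon-rho, alpha-epsilon, alpha-eta; total weight 2+2+3+13 = 20.

20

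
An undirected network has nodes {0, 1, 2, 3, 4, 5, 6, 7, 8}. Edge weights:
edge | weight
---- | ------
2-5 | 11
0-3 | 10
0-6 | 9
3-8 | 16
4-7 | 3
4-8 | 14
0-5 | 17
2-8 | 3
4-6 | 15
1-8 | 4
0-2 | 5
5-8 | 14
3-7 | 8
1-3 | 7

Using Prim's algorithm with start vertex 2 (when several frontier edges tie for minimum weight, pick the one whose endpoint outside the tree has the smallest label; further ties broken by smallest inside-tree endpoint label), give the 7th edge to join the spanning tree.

Prim's algorithm from 2:
Step 1: frontier [2-8 3, 0-2 5, 2-5 11] → take 2-8 (3); add 8.
Step 2: frontier [0-2 5, 2-5 11, 1-8 4, 4-8 14, 5-8 14, 3-8 16] → take 1-8 (4); add 1.
Step 3: frontier [1-3 7, 0-2 5, 2-5 11, 4-8 14, 5-8 14, 3-8 16] → take 0-2 (5); add 0.
Step 4: frontier [0-6 9, 0-3 10, 0-5 17, 1-3 7, 2-5 11, 4-8 14, 5-8 14, 3-8 16] → take 1-3 (7); add 3.
Step 5: frontier [0-6 9, 0-5 17, 2-5 11, 3-7 8, 4-8 14, 5-8 14] → take 3-7 (8); add 7.
Step 6: frontier [0-6 9, 0-5 17, 2-5 11, 4-7 3, 4-8 14, 5-8 14] → take 4-7 (3); add 4.
Step 7: frontier [0-6 9, 0-5 17, 2-5 11, 4-6 15, 5-8 14] → take 0-6 (9); add 6.
Step 8: frontier [0-5 17, 2-5 11, 5-8 14] → take 2-5 (11); add 5.
The 7th edge added is 0-6.

0-6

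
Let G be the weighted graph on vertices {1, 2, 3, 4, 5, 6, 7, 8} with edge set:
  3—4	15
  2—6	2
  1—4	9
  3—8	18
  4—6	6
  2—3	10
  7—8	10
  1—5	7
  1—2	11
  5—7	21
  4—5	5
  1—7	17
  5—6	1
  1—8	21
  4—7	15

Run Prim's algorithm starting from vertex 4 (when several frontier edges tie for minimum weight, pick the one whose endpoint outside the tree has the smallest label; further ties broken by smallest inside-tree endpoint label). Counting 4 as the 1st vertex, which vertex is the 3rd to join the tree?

Prim, starting at 4.
Step 1: cheapest edge leaving the tree is 4—5 (5); add 5.
Step 2: cheapest edge leaving the tree is 5—6 (1); add 6.
Step 3: cheapest edge leaving the tree is 2—6 (2); add 2.
Step 4: cheapest edge leaving the tree is 1—5 (7); add 1.
Step 5: cheapest edge leaving the tree is 2—3 (10); add 3.
Step 6: cheapest edge leaving the tree is 4—7 (15); add 7.
Step 7: cheapest edge leaving the tree is 7—8 (10); add 8.
Vertex order: 4, 5, 6, 2, 1, 3, 7, 8. The 3rd vertex is 6.

6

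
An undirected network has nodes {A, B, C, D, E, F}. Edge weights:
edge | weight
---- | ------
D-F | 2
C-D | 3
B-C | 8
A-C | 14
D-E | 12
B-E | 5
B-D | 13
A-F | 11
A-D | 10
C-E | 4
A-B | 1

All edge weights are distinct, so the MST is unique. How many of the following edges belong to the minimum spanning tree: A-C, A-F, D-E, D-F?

Kruskal's algorithm — process edges by increasing weight (ties by edge label):
A-B (1): add. Components now {A,B} {C} {D} {E} {F}
D-F (2): add. Components now {A,B} {C} {D,F} {E}
C-D (3): add. Components now {A,B} {C,D,F} {E}
C-E (4): add. Components now {A,B} {C,D,E,F}
B-E (5): add. Components now {A,B,C,D,E,F}
MST edge set: {A-B, D-F, C-D, C-E, B-E}.
Of the listed edges, {D-F} are in the MST → 1.

1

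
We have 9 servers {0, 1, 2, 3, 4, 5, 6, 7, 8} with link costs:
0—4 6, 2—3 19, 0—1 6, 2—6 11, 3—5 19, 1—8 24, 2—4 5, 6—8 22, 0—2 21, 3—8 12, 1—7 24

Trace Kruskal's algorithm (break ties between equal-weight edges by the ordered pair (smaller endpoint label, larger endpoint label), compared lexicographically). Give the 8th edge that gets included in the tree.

1-7

Kruskal's algorithm — process edges by increasing weight (ties by edge label):
2—4 (5): add — endpoints in different components.
0—1 (6): add — endpoints in different components.
0—4 (6): add — endpoints in different components.
2—6 (11): add — endpoints in different components.
3—8 (12): add — endpoints in different components.
2—3 (19): add — endpoints in different components.
3—5 (19): add — endpoints in different components.
0—2 (21): skip — 0 and 2 already connected.
6—8 (22): skip — 6 and 8 already connected.
1—7 (24): add — endpoints in different components.
The 8th edge added is 1—7.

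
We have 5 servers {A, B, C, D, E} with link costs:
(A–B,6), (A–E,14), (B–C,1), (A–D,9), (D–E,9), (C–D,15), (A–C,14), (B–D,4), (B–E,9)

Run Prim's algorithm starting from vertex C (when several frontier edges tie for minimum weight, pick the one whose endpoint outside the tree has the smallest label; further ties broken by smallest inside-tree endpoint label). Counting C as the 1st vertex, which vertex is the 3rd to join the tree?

D

Grow the tree from C using Prim:
Step 1: frontier [B–C 1, A–C 14, C–D 15] → take B–C (1); add B.
Step 2: frontier [B–D 4, A–B 6, B–E 9, A–C 14, C–D 15] → take B–D (4); add D.
Step 3: frontier [A–B 6, B–E 9, A–C 14, A–D 9, D–E 9] → take A–B (6); add A.
Step 4: frontier [A–E 14, B–E 9, D–E 9] → take B–E (9); add E.
Vertex order: C, B, D, A, E. The 3rd vertex is D.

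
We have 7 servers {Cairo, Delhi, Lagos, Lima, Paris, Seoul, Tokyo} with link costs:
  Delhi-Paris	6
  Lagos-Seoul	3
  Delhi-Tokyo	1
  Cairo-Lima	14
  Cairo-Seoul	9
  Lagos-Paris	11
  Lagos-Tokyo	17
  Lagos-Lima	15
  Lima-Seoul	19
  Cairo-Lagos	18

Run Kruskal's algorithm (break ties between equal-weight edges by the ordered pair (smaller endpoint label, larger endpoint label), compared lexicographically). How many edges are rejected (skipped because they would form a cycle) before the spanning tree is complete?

Sort edges by weight, then run Kruskal:
Delhi-Tokyo (1): add. Components now {Delhi,Tokyo} {Lagos} {Cairo} {Lima} {Paris} {Seoul}
Lagos-Seoul (3): add. Components now {Delhi,Tokyo} {Lagos,Seoul} {Cairo} {Lima} {Paris}
Delhi-Paris (6): add. Components now {Delhi,Paris,Tokyo} {Lagos,Seoul} {Cairo} {Lima}
Cairo-Seoul (9): add. Components now {Delhi,Paris,Tokyo} {Cairo,Lagos,Seoul} {Lima}
Lagos-Paris (11): add. Components now {Cairo,Delhi,Lagos,Paris,Seoul,Tokyo} {Lima}
Cairo-Lima (14): add. Components now {Cairo,Delhi,Lagos,Lima,Paris,Seoul,Tokyo}
Edges rejected before the tree was complete: 0.

0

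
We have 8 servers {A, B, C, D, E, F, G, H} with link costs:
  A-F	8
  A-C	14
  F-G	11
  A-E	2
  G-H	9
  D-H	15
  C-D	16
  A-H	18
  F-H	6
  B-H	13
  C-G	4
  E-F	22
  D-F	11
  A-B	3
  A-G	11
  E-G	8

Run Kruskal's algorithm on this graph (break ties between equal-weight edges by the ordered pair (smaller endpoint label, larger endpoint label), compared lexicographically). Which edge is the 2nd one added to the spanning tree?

Sort edges by weight, then run Kruskal:
A-E (2): add — endpoints in different components.
A-B (3): add — endpoints in different components.
C-G (4): add — endpoints in different components.
F-H (6): add — endpoints in different components.
A-F (8): add — endpoints in different components.
E-G (8): add — endpoints in different components.
G-H (9): skip — G and H already connected.
A-G (11): skip — A and G already connected.
D-F (11): add — endpoints in different components.
The 2nd edge added is A-B.

A-B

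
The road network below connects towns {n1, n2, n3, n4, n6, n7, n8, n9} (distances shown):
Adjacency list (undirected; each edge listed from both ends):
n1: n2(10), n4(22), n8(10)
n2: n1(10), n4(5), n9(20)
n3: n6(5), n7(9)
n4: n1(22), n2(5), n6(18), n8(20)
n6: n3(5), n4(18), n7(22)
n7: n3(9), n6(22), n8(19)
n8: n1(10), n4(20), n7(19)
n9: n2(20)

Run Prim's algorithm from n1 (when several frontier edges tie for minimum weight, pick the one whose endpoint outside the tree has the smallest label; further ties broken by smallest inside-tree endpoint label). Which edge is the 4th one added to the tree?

Grow the tree from n1 using Prim:
Step 1: cheapest edge leaving the tree is n1-n2 (10); add n2.
Step 2: cheapest edge leaving the tree is n2-n4 (5); add n4.
Step 3: cheapest edge leaving the tree is n1-n8 (10); add n8.
Step 4: cheapest edge leaving the tree is n4-n6 (18); add n6.
Step 5: cheapest edge leaving the tree is n3-n6 (5); add n3.
Step 6: cheapest edge leaving the tree is n3-n7 (9); add n7.
Step 7: cheapest edge leaving the tree is n2-n9 (20); add n9.
The 4th edge added is n4-n6.

n4-n6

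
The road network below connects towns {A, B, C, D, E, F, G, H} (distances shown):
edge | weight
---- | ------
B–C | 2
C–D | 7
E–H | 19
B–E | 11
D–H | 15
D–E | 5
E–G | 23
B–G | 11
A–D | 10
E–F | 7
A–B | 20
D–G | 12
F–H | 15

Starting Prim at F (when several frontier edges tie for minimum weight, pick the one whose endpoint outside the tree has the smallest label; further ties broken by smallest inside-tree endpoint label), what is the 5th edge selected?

A-D

Prim's algorithm from F:
Step 1: frontier [E–F 7, F–H 15] → take E–F (7); add E.
Step 2: frontier [D–E 5, B–E 11, E–H 19, E–G 23, F–H 15] → take D–E (5); add D.
Step 3: frontier [C–D 7, A–D 10, D–G 12, D–H 15, B–E 11, E–H 19, E–G 23, F–H 15] → take C–D (7); add C.
Step 4: frontier [B–C 2, A–D 10, D–G 12, D–H 15, B–E 11, E–H 19, E–G 23, F–H 15] → take B–C (2); add B.
Step 5: frontier [B–G 11, A–B 20, A–D 10, D–G 12, D–H 15, E–H 19, E–G 23, F–H 15] → take A–D (10); add A.
Step 6: frontier [B–G 11, D–G 12, D–H 15, E–H 19, E–G 23, F–H 15] → take B–G (11); add G.
Step 7: frontier [D–H 15, E–H 19, F–H 15] → take D–H (15); add H.
The 5th edge added is A–D.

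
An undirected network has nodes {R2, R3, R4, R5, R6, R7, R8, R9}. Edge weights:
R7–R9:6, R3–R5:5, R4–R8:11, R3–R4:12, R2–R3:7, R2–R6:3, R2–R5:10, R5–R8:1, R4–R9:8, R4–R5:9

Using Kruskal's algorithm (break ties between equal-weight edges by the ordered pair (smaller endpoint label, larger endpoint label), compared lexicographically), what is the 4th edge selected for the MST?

Kruskal's algorithm — process edges by increasing weight (ties by edge label):
R5–R8 (1): add — endpoints in different components.
R2–R6 (3): add — endpoints in different components.
R3–R5 (5): add — endpoints in different components.
R7–R9 (6): add — endpoints in different components.
R2–R3 (7): add — endpoints in different components.
R4–R9 (8): add — endpoints in different components.
R4–R5 (9): add — endpoints in different components.
The 4th edge added is R7–R9.

R7-R9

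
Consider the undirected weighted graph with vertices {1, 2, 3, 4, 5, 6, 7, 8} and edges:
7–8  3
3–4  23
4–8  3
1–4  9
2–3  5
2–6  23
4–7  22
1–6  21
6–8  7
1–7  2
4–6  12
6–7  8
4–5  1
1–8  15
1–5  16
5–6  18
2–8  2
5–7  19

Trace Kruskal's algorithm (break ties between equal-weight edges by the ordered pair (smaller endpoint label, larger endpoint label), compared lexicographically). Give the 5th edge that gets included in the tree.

7-8

Kruskal's algorithm — process edges by increasing weight (ties by edge label):
4–5 (1): add — endpoints in different components.
1–7 (2): add — endpoints in different components.
2–8 (2): add — endpoints in different components.
4–8 (3): add — endpoints in different components.
7–8 (3): add — endpoints in different components.
2–3 (5): add — endpoints in different components.
6–8 (7): add — endpoints in different components.
The 5th edge added is 7–8.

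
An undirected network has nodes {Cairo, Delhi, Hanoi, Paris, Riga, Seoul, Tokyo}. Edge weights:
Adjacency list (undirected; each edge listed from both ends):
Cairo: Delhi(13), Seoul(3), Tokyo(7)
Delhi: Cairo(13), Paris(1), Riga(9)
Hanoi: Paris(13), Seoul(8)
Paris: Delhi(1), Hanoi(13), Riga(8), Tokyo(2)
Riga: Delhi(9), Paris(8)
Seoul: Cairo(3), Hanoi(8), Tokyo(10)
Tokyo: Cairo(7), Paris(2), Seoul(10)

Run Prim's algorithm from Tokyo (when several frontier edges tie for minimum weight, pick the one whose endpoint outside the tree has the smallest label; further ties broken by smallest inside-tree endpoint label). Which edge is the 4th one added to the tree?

Prim's algorithm from Tokyo:
Step 1: frontier [Paris Tokyo 2, Cairo Tokyo 7, Seoul Tokyo 10] → take Paris Tokyo (2); add Paris.
Step 2: frontier [Delhi Paris 1, Paris Riga 8, Hanoi Paris 13, Cairo Tokyo 7, Seoul Tokyo 10] → take Delhi Paris (1); add Delhi.
Step 3: frontier [Delhi Riga 9, Cairo Delhi 13, Paris Riga 8, Hanoi Paris 13, Cairo Tokyo 7, Seoul Tokyo 10] → take Cairo Tokyo (7); add Cairo.
Step 4: frontier [Cairo Seoul 3, Delhi Riga 9, Paris Riga 8, Hanoi Paris 13, Seoul Tokyo 10] → take Cairo Seoul (3); add Seoul.
Step 5: frontier [Delhi Riga 9, Paris Riga 8, Hanoi Paris 13, Hanoi Seoul 8] → take Hanoi Seoul (8); add Hanoi.
Step 6: frontier [Delhi Riga 9, Paris Riga 8] → take Paris Riga (8); add Riga.
The 4th edge added is Cairo Seoul.

Cairo-Seoul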